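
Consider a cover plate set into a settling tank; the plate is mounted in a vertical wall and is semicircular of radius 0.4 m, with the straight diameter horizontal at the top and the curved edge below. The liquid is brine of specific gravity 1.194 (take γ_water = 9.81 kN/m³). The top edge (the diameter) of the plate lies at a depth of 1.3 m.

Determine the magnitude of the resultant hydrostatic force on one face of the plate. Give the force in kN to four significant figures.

γ = 1.194 × 9.81 = 11.71314 kN/m³.
The centroid of a semicircle lies 4r/(3π) = 0.169765 m from the diameter, here below the top edge, so the centroid depth is h_c = 1.3 + 0.169765 = 1.46976 m.
A = πr²/2 = π × 0.4²/2 = 0.251327 m².
Resultant F = γ·h_c·A = 11.71314 × 1.46976 × 0.251327 = 4.32672 kN.

F ≈ 4.327 kN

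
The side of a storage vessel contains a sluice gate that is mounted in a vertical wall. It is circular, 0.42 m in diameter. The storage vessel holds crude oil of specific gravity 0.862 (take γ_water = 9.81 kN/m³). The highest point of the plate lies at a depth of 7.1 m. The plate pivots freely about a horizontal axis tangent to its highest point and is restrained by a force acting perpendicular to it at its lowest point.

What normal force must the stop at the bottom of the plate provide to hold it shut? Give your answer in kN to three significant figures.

γ = 0.862 × 9.81 = 8.45622 kN/m³.
The centroid is at the centre, 0.21 m below the top of the plate, so the centroid depth is h_c = 7.1 + 0.21 = 7.31 m.
A = π(0.21)² = 0.138544 m².
Resultant F = γ·h_c·A = 8.45622 × 7.31 × 0.138544 = 8.56409 kN.
I_c = πr⁴/4 = π × 0.21⁴/4 = 0.00152745 m⁴.
Centre of pressure: y_p = y_c + I_c/(y_c·A) = 7.31 + 0.00152745/(7.31 × 0.138544) = 7.31 + 0.00150821 = 7.31151 m along the plane.
The resultant acts 0.21 + 0.00150821 = 0.211508 m (along the plate) below the hinge at the top edge, so the moment about the hinge is M = F × 0.211508 = 8.56409 × 0.211508 = 1.81137 kN·m.
A normal force at the bottom, 0.42 m from the hinge, must supply this moment: P = 1.81137/0.42 = 4.31279 kN.

P ≈ 4.31 kN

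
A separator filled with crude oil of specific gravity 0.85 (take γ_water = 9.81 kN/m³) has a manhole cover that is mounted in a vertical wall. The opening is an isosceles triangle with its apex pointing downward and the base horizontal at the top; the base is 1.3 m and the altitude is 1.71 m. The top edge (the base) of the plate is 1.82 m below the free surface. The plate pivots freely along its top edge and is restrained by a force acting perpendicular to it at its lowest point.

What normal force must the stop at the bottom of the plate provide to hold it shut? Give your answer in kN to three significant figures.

γ = 0.85 × 9.81 = 8.3385 kN/m³.
With the apex down, the centroid sits h/3 = 1.71/3 = 0.57 m below the base (the top edge), so the centroid depth is h_c = 1.82 + 0.57 = 2.39 m.
A = ½ × 1.3 × 1.71 = 1.1115 m².
Resultant F = γ·h_c·A = 8.3385 × 2.39 × 1.1115 = 22.1511 kN.
I_c = b·h³/36 = 1.3 × 1.71³/36 = 0.180563 m⁴.
Centre of pressure: y_p = y_c + I_c/(y_c·A) = 2.39 + 0.180563/(2.39 × 1.1115) = 2.39 + 0.0679706 = 2.45797 m along the plane.
The resultant acts 0.57 + 0.0679706 = 0.637971 m (along the plate) below the hinge at the top edge, so the moment about the hinge is M = F × 0.637971 = 22.1511 × 0.637971 = 14.1318 kN·m.
A normal force at the bottom, 1.71 m from the hinge, must supply this moment: P = 14.1318/1.71 = 8.26421 kN.

P ≈ 8.26 kN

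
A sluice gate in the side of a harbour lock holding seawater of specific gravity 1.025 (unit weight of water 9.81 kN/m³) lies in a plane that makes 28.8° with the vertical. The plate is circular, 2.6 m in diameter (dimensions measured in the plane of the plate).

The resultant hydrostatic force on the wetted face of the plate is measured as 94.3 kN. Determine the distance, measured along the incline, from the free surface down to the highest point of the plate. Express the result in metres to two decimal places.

γ = 1.025 × 9.81 = 10.05525 kN/m³.
A = π(1.3)² = 5.30929 m².
From F = γ·h_c·A, the centroid depth is h_c = 94.3/(10.05525 × 5.30929) = 1.76637 m.
The plate makes 28.8° with the vertical, i.e. θ = 90° − 28.8° = 61.2° to the horizontal. Measuring y along the incline from the free-surface line, vertical depth h = y·sinθ with sinθ = 0.876307.
Along the incline, y_c = h_c/sinθ = 1.76637/0.876307 = 2.0157 m.
The centroid is at the centre, 1.3 m below the top of the plate, so the highest point sits at y_top = 2.0157 − 1.3 = 0.7157 m along the incline.

y_top ≈ 0.72 m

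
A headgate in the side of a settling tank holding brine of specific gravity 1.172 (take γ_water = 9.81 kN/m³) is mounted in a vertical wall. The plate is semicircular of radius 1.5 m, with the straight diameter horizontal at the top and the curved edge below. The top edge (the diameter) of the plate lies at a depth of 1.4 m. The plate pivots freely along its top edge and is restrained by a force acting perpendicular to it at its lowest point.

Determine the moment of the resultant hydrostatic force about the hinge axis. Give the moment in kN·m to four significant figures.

M ≈ 59.07 kN·m

γ = 1.172 × 9.81 = 11.49732 kN/m³.
The centroid of a semicircle lies 4r/(3π) = 0.63662 m from the diameter, here below the top edge, so the centroid depth is h_c = 1.4 + 0.63662 = 2.03662 m.
A = πr²/2 = π × 1.5²/2 = 3.53429 m².
Resultant F = γ·h_c·A = 11.49732 × 2.03662 × 3.53429 = 82.7578 kN.
I_c = (π/8 − 8/(9π))·r⁴ = 0.109757 × 1.5⁴ = 0.555645 m⁴.
Centre of pressure: y_p = y_c + I_c/(y_c·A) = 2.03662 + 0.555645/(2.03662 × 3.53429) = 2.03662 + 0.0771943 = 2.11381 m along the plane.
The resultant acts 0.63662 + 0.0771943 = 0.713814 m (along the plate) below the hinge at the top edge, so the moment about the hinge is M = F × 0.713814 = 82.7578 × 0.713814 = 59.0737 kN·m.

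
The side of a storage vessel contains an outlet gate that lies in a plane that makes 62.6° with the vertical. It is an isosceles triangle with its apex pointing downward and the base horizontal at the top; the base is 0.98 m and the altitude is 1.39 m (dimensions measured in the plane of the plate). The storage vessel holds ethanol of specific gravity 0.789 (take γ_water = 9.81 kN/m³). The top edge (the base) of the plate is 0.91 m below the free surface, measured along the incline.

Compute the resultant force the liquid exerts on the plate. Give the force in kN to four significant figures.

γ = 0.789 × 9.81 = 7.74009 kN/m³.
The plate makes 62.6° with the vertical, i.e. θ = 90° − 62.6° = 27.4° to the horizontal. Measuring y along the incline from the free-surface line, vertical depth h = y·sinθ with sinθ = 0.460200.
With the apex down, the centroid sits h/3 = 1.39/3 = 0.463333 m below the base (the top edge), so y_c = 0.91 + 0.463333 = 1.37333 m and h_c = 1.37333 × 0.460200 = 0.632006 m.
A = ½ × 0.98 × 1.39 = 0.6811 m².
Resultant F = γ·h_c·A = 7.74009 × 0.632006 × 0.6811 = 3.33179 kN.

F ≈ 3.332 kN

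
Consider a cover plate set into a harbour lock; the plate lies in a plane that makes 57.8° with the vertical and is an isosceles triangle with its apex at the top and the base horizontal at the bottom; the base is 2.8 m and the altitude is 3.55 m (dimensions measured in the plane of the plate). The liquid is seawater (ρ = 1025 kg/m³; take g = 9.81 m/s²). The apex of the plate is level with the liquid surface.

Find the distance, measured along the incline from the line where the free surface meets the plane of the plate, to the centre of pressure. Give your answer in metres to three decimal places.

γ = ρg = 1025 × 9.81 / 1000 = 10.05525 kN/m³.
The plate makes 57.8° with the vertical, i.e. θ = 90° − 57.8° = 32.2° to the horizontal. Measuring y along the incline from the free-surface line, vertical depth h = y·sinθ with sinθ = 0.532876.
With the apex up, the centroid sits 2h/3 = 2 × 3.55/3 = 2.36667 m below the apex, so y_c = 2.36667 m and h_c = 2.36667 × 0.532876 = 1.26114 m.
A = ½ × 2.8 × 3.55 = 4.97 m².
Resultant F = γ·h_c·A = 10.05525 × 1.26114 × 4.97 = 63.025 kN.
I_c = b·h³/36 = 2.8 × 3.55³/36 = 3.47969 m⁴.
Centre of pressure: y_p = y_c + I_c/(y_c·A) = 2.36667 + 3.47969/(2.36667 × 4.97) = 2.36667 + 0.295833 = 2.6625 m along the plane.

y_p = 2.663 m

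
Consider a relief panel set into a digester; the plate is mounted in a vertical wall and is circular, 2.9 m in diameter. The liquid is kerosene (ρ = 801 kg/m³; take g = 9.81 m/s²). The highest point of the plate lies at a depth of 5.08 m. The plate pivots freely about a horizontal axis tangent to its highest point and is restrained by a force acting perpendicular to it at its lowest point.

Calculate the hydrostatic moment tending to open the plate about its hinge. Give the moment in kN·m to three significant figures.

M ≈ 519 kN·m

γ = ρg = 801 × 9.81 / 1000 = 7.85781 kN/m³.
The centroid is at the centre, 1.45 m below the top of the plate, so the centroid depth is h_c = 5.08 + 1.45 = 6.53 m.
A = π(1.45)² = 6.6052 m².
Resultant F = γ·h_c·A = 7.85781 × 6.53 × 6.6052 = 338.923 kN.
I_c = πr⁴/4 = π × 1.45⁴/4 = 3.47186 m⁴.
Centre of pressure: y_p = y_c + I_c/(y_c·A) = 6.53 + 3.47186/(6.53 × 6.6052) = 6.53 + 0.0804939 = 6.61049 m along the plane.
The resultant acts 1.45 + 0.0804939 = 1.53049 m (along the plate) below the hinge at the top edge, so the moment about the hinge is M = F × 1.53049 = 338.923 × 1.53049 = 518.718 kN·m.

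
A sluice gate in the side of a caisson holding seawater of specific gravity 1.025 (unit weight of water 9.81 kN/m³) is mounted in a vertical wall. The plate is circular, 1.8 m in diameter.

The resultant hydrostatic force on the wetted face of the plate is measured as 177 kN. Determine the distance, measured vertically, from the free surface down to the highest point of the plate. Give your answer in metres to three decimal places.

d_top ≈ 6.017 m

γ = 1.025 × 9.81 = 10.05525 kN/m³.
A = π(0.9)² = 2.54469 m².
From F = γ·h_c·A, the centroid depth is h_c = 177/(10.05525 × 2.54469) = 6.91744 m.
The centroid is at the centre, 0.9 m below the top of the plate, so the highest point sits at h_top = 6.91744 − 0.9 = 6.01744 m below the surface.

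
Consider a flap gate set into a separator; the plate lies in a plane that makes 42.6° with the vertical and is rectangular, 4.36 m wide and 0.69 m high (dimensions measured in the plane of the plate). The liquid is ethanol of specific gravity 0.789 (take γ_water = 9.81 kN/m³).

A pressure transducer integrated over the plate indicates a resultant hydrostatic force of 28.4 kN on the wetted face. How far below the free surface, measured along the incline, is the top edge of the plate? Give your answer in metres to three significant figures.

y_top ≈ 1.31 m

γ = 0.789 × 9.81 = 7.74009 kN/m³.
A = 4.36 × 0.69 = 3.0084 m².
From F = γ·h_c·A, the centroid depth is h_c = 28.4/(7.74009 × 3.0084) = 1.21965 m.
The plate makes 42.6° with the vertical, i.e. θ = 90° − 42.6° = 47.4° to the horizontal. Measuring y along the incline from the free-surface line, vertical depth h = y·sinθ with sinθ = 0.736097.
Along the incline, y_c = h_c/sinθ = 1.21965/0.736097 = 1.65691 m.
The centroid lies 0.69/2 = 0.345 m below the top edge, so the top edge sits at y_top = 1.65691 − 0.345 = 1.31191 m along the incline.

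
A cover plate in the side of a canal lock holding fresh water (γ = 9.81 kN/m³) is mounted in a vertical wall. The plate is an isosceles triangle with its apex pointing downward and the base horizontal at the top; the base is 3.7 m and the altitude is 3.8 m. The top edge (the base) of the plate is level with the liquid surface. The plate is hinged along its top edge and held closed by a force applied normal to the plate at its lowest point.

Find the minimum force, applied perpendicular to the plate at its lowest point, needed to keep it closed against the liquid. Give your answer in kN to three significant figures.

P ≈ 43.7 kN

γ = 9.81 kN/m³.
With the apex down, the centroid sits h/3 = 3.8/3 = 1.26667 m below the base (the top edge), so the centroid depth is h_c = 1.26667 m.
A = ½ × 3.7 × 3.8 = 7.03 m².
Resultant F = γ·h_c·A = 9.81 × 1.26667 × 7.03 = 87.355 kN.
I_c = b·h³/36 = 3.7 × 3.8³/36 = 5.63962 m⁴.
Centre of pressure: y_p = y_c + I_c/(y_c·A) = 1.26667 + 5.63962/(1.26667 × 7.03) = 1.26667 + 0.633331 = 1.9 m along the plane.
The resultant acts 1.26667 + 0.633331 = 1.9 m (along the plate) below the hinge at the top edge, so the moment about the hinge is M = F × 1.9 = 87.355 × 1.9 = 165.975 kN·m.
A normal force at the bottom, 3.8 m from the hinge, must supply this moment: P = 165.975/3.8 = 43.6776 kN.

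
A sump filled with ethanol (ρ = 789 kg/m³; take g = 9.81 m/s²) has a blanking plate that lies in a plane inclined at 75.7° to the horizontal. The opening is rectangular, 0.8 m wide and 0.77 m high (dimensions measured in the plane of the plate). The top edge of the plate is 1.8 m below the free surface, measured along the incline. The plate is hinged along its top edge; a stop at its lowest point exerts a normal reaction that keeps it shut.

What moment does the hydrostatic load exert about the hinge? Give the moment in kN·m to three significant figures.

M ≈ 4.11 kN·m

γ = ρg = 789 × 9.81 / 1000 = 7.74009 kN/m³.
Let θ = 75.7° be the plate's angle to the horizontal; measure y along the incline from where the plane meets the free surface. Vertical depth h = y·sinθ with sinθ = 0.969016.
The centroid lies 0.77/2 = 0.385 m below the top edge, so y_c = 1.8 + 0.385 = 2.185 m and h_c = 2.185 × 0.969016 = 2.1173 m.
A = 0.8 × 0.77 = 0.616 m².
Resultant F = γ·h_c·A = 7.74009 × 2.1173 × 0.616 = 10.0951 kN.
I_c = b·h³/12 = 0.8 × 0.77³/12 = 0.0304355 m⁴.
Centre of pressure: y_p = y_c + I_c/(y_c·A) = 2.185 + 0.0304355/(2.185 × 0.616) = 2.185 + 0.0226125 = 2.20761 m along the plane.
The resultant acts 0.385 + 0.0226125 = 0.407612 m (along the plate) below the hinge at the top edge, so the moment about the hinge is M = F × 0.407612 = 10.0951 × 0.407612 = 4.11488 kN·m.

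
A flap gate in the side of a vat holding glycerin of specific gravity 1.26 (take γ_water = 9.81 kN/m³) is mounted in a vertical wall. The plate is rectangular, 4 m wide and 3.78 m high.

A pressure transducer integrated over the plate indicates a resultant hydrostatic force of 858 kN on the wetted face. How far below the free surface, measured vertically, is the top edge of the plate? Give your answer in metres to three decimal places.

γ = 1.26 × 9.81 = 12.3606 kN/m³.
A = 4 × 3.78 = 15.12 m².
From F = γ·h_c·A, the centroid depth is h_c = 858/(12.3606 × 15.12) = 4.59088 m.
The centroid lies 3.78/2 = 1.89 m below the top edge, so the top edge sits at h_top = 4.59088 − 1.89 = 2.70088 m below the surface.

d_top ≈ 2.701 m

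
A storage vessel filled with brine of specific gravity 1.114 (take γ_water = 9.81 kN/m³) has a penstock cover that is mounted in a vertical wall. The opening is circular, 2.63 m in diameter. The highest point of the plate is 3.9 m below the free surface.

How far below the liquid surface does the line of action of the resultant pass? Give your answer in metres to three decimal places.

h_p = 5.298 m

γ = 1.114 × 9.81 = 10.92834 kN/m³.
The centroid is at the centre, 1.315 m below the top of the plate, so the centroid depth is h_c = 3.9 + 1.315 = 5.215 m.
A = π(1.315)² = 5.43252 m².
Resultant F = γ·h_c·A = 10.92834 × 5.215 × 5.43252 = 309.606 kN.
I_c = πr⁴/4 = π × 1.315⁴/4 = 2.34851 m⁴.
Centre of pressure: y_p = y_c + I_c/(y_c·A) = 5.215 + 2.34851/(5.215 × 5.43252) = 5.215 + 0.0828966 = 5.2979 m along the plane.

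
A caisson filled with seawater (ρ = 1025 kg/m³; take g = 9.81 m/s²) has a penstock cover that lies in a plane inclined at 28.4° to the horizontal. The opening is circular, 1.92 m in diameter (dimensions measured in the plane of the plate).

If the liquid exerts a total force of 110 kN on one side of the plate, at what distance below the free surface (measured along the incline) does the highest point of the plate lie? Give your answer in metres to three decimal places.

y_top ≈ 6.984 m

γ = ρg = 1025 × 9.81 / 1000 = 10.05525 kN/m³.
A = π(0.96)² = 2.89529 m².
From F = γ·h_c·A, the centroid depth is h_c = 110/(10.05525 × 2.89529) = 3.7784 m.
Let θ = 28.4° be the plate's angle to the horizontal; measure y along the incline from where the plane meets the free surface. Vertical depth h = y·sinθ with sinθ = 0.475624.
Along the incline, y_c = h_c/sinθ = 3.7784/0.475624 = 7.94409 m.
The centroid is at the centre, 0.96 m below the top of the plate, so the highest point sits at y_top = 7.94409 − 0.96 = 6.98409 m along the incline.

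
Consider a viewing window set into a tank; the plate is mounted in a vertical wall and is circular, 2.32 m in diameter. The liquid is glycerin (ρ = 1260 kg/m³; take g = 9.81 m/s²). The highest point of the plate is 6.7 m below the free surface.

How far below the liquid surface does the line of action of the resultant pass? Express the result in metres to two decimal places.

γ = ρg = 1260 × 9.81 / 1000 = 12.3606 kN/m³.
The centroid is at the centre, 1.16 m below the top of the plate, so the centroid depth is h_c = 6.7 + 1.16 = 7.86 m.
A = π(1.16)² = 4.22733 m².
Resultant F = γ·h_c·A = 12.3606 × 7.86 × 4.22733 = 410.703 kN.
I_c = πr⁴/4 = π × 1.16⁴/4 = 1.42207 m⁴.
Centre of pressure: y_p = y_c + I_c/(y_c·A) = 7.86 + 1.42207/(7.86 × 4.22733) = 7.86 + 0.0427989 = 7.9028 m along the plane.

h_p = 7.90 m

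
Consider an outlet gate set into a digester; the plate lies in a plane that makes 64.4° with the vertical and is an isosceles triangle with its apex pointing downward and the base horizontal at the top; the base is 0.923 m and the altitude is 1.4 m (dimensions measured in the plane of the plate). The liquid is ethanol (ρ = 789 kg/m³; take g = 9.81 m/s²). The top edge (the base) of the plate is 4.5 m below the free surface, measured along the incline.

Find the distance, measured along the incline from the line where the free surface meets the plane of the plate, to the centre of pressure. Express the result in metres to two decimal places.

γ = ρg = 789 × 9.81 / 1000 = 7.74009 kN/m³.
The plate makes 64.4° with the vertical, i.e. θ = 90° − 64.4° = 25.6° to the horizontal. Measuring y along the incline from the free-surface line, vertical depth h = y·sinθ with sinθ = 0.432086.
With the apex down, the centroid sits h/3 = 1.4/3 = 0.466667 m below the base (the top edge), so y_c = 4.5 + 0.466667 = 4.96667 m and h_c = 4.96667 × 0.432086 = 2.14603 m.
A = ½ × 0.923 × 1.4 = 0.6461 m².
Resultant F = γ·h_c·A = 7.74009 × 2.14603 × 0.6461 = 10.732 kN.
I_c = b·h³/36 = 0.923 × 1.4³/36 = 0.0703531 m⁴.
Centre of pressure: y_p = y_c + I_c/(y_c·A) = 4.96667 + 0.0703531/(4.96667 × 0.6461) = 4.96667 + 0.0219239 = 4.98859 m along the plane.

y_p = 4.99 m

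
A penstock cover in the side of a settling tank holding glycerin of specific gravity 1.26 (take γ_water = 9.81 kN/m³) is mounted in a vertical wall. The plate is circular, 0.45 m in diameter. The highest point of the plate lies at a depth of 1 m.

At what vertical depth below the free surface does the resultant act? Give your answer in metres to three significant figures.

h_p = 1.24 m

γ = 1.26 × 9.81 = 12.3606 kN/m³.
The centroid is at the centre, 0.225 m below the top of the plate, so the centroid depth is h_c = 1 + 0.225 = 1.225 m.
A = π(0.225)² = 0.159043 m².
Resultant F = γ·h_c·A = 12.3606 × 1.225 × 0.159043 = 2.40819 kN.
I_c = πr⁴/4 = π × 0.225⁴/4 = 0.00201289 m⁴.
Centre of pressure: y_p = y_c + I_c/(y_c·A) = 1.225 + 0.00201289/(1.225 × 0.159043) = 1.225 + 0.0103316 = 1.23533 m along the plane.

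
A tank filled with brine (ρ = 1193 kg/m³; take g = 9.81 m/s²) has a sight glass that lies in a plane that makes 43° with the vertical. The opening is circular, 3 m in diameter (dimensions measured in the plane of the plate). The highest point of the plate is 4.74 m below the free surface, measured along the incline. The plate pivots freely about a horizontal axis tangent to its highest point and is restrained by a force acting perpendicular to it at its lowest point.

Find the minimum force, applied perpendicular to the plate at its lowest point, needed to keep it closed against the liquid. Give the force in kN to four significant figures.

P ≈ 200.1 kN

γ = ρg = 1193 × 9.81 / 1000 = 11.70333 kN/m³.
The plate makes 43° with the vertical, i.e. θ = 90° − 43° = 47° to the horizontal. Measuring y along the incline from the free-surface line, vertical depth h = y·sinθ with sinθ = 0.731354.
The centroid is at the centre, 1.5 m below the top of the plate, so y_c = 4.74 + 1.5 = 6.24 m and h_c = 6.24 × 0.731354 = 4.56365 m.
A = π(1.5)² = 7.06858 m².
Resultant F = γ·h_c·A = 11.70333 × 4.56365 × 7.06858 = 377.532 kN.
I_c = πr⁴/4 = π × 1.5⁴/4 = 3.97608 m⁴.
Centre of pressure: y_p = y_c + I_c/(y_c·A) = 6.24 + 3.97608/(6.24 × 7.06858) = 6.24 + 0.0901443 = 6.33014 m along the plane.
The resultant acts 1.5 + 0.0901443 = 1.59014 m (along the plate) below the hinge at the top edge, so the moment about the hinge is M = F × 1.59014 = 377.532 × 1.59014 = 600.329 kN·m.
A normal force at the bottom, 3 m from the hinge, must supply this moment: P = 600.329/3 = 200.11 kN.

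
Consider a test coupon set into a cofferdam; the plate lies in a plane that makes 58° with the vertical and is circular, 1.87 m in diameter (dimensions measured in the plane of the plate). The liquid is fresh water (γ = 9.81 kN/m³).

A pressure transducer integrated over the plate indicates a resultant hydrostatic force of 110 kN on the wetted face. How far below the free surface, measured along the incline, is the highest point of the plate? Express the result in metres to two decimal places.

y_top ≈ 6.77 m

γ = 9.81 kN/m³.
A = π(0.935)² = 2.74646 m².
From F = γ·h_c·A, the centroid depth is h_c = 110/(9.81 × 2.74646) = 4.08273 m.
The plate makes 58° with the vertical, i.e. θ = 90° − 58° = 32° to the horizontal. Measuring y along the incline from the free-surface line, vertical depth h = y·sinθ with sinθ = 0.529919.
Along the incline, y_c = h_c/sinθ = 4.08273/0.529919 = 7.70444 m.
The centroid is at the centre, 0.935 m below the top of the plate, so the highest point sits at y_top = 7.70444 − 0.935 = 6.76944 m along the incline.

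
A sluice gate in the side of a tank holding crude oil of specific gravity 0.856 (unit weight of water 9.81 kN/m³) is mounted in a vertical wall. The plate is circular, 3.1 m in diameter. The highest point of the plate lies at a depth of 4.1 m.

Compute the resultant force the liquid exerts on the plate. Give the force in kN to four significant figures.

γ = 0.856 × 9.81 = 8.39736 kN/m³.
The centroid is at the centre, 1.55 m below the top of the plate, so the centroid depth is h_c = 4.1 + 1.55 = 5.65 m.
A = π(1.55)² = 7.54768 m².
Resultant F = γ·h_c·A = 8.39736 × 5.65 × 7.54768 = 358.1 kN.

F ≈ 358.1 kN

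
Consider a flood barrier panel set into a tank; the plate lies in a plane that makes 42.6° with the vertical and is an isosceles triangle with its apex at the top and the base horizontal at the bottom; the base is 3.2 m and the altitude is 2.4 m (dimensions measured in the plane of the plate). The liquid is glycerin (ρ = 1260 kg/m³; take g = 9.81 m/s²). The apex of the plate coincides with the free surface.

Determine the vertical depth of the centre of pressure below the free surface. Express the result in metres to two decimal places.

γ = ρg = 1260 × 9.81 / 1000 = 12.3606 kN/m³.
The plate makes 42.6° with the vertical, i.e. θ = 90° − 42.6° = 47.4° to the horizontal. Measuring y along the incline from the free-surface line, vertical depth h = y·sinθ with sinθ = 0.736097.
With the apex up, the centroid sits 2h/3 = 2 × 2.4/3 = 1.6 m below the apex, so y_c = 1.6 m and h_c = 1.6 × 0.736097 = 1.17776 m.
A = ½ × 3.2 × 2.4 = 3.84 m².
Resultant F = γ·h_c·A = 12.3606 × 1.17776 × 3.84 = 55.902 kN.
I_c = b·h³/36 = 3.2 × 2.4³/36 = 1.2288 m⁴.
Centre of pressure: y_p = y_c + I_c/(y_c·A) = 1.6 + 1.2288/(1.6 × 3.84) = 1.6 + 0.2 = 1.8 m along the plane.
Vertically, h_p = y_p·sinθ = 1.8 × 0.736097 = 1.32497 m.

h_p = 1.32 m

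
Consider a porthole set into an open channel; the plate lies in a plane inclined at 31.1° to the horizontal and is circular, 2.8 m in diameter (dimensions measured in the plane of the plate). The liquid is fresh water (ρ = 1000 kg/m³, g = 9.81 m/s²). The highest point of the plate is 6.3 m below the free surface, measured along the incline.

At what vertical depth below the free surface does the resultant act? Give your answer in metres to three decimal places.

γ = ρg = 1000 × 9.81 = 9810 N/m³ = 9.81 kN/m³.
Let θ = 31.1° be the plate's angle to the horizontal; measure y along the incline from where the plane meets the free surface. Vertical depth h = y·sinθ with sinθ = 0.516533.
The centroid is at the centre, 1.4 m below the top of the plate, so y_c = 6.3 + 1.4 = 7.7 m and h_c = 7.7 × 0.516533 = 3.9773 m.
A = π(1.4)² = 6.15752 m².
Resultant F = γ·h_c·A = 9.81 × 3.9773 × 6.15752 = 240.25 kN.
I_c = πr⁴/4 = π × 1.4⁴/4 = 3.01719 m⁴.
Centre of pressure: y_p = y_c + I_c/(y_c·A) = 7.7 + 3.01719/(7.7 × 6.15752) = 7.7 + 0.0636365 = 7.76364 m along the plane.
Vertically, h_p = y_p·sinθ = 7.76364 × 0.516533 = 4.01018 m.

h_p = 4.010 m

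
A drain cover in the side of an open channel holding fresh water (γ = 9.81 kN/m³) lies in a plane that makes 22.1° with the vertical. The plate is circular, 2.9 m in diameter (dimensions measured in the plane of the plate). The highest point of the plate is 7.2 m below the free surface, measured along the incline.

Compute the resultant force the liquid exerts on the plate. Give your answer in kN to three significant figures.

F ≈ 519 kN

γ = 9.81 kN/m³.
The plate makes 22.1° with the vertical, i.e. θ = 90° − 22.1° = 67.9° to the horizontal. Measuring y along the incline from the free-surface line, vertical depth h = y·sinθ with sinθ = 0.926529.
The centroid is at the centre, 1.45 m below the top of the plate, so y_c = 7.2 + 1.45 = 8.65 m and h_c = 8.65 × 0.926529 = 8.01448 m.
A = π(1.45)² = 6.6052 m².
Resultant F = γ·h_c·A = 9.81 × 8.01448 × 6.6052 = 519.314 kN.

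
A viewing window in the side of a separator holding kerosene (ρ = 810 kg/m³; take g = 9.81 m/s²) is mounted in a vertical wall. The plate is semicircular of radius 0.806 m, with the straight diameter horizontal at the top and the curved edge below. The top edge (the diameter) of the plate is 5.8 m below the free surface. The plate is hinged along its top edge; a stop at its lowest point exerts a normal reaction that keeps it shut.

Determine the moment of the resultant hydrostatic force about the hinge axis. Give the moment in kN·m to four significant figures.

γ = ρg = 810 × 9.81 / 1000 = 7.9461 kN/m³.
The centroid of a semicircle lies 4r/(3π) = 0.342077 m from the diameter, here below the top edge, so the centroid depth is h_c = 5.8 + 0.342077 = 6.14208 m.
A = πr²/2 = π × 0.806²/2 = 1.02045 m².
Resultant F = γ·h_c·A = 7.9461 × 6.14208 × 1.02045 = 49.8037 kN.
I_c = (π/8 − 8/(9π))·r⁴ = 0.109757 × 0.806⁴ = 0.0463204 m⁴.
Centre of pressure: y_p = y_c + I_c/(y_c·A) = 6.14208 + 0.0463204/(6.14208 × 1.02045) = 6.14208 + 0.00739035 = 6.14947 m along the plane.
The resultant acts 0.342077 + 0.00739035 = 0.349467 m (along the plate) below the hinge at the top edge, so the moment about the hinge is M = F × 0.349467 = 49.8037 × 0.349467 = 17.4047 kN·m.

M ≈ 17.40 kN·m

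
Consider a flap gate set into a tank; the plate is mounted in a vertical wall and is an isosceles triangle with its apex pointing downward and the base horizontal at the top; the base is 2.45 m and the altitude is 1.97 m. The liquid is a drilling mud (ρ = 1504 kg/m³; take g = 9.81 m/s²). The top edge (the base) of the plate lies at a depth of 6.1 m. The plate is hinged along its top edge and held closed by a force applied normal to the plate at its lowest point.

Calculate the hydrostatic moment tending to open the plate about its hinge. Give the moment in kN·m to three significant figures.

γ = ρg = 1504 × 9.81 / 1000 = 14.75424 kN/m³.
With the apex down, the centroid sits h/3 = 1.97/3 = 0.656667 m below the base (the top edge), so the centroid depth is h_c = 6.1 + 0.656667 = 6.75667 m.
A = ½ × 2.45 × 1.97 = 2.41325 m².
Resultant F = γ·h_c·A = 14.75424 × 6.75667 × 2.41325 = 240.576 kN.
I_c = b·h³/36 = 2.45 × 1.97³/36 = 0.52031 m⁴.
Centre of pressure: y_p = y_c + I_c/(y_c·A) = 6.75667 + 0.52031/(6.75667 × 2.41325) = 6.75667 + 0.03191 = 6.78858 m along the plane.
The resultant acts 0.656667 + 0.03191 = 0.688577 m (along the plate) below the hinge at the top edge, so the moment about the hinge is M = F × 0.688577 = 240.576 × 0.688577 = 165.655 kN·m.

M ≈ 166 kN·m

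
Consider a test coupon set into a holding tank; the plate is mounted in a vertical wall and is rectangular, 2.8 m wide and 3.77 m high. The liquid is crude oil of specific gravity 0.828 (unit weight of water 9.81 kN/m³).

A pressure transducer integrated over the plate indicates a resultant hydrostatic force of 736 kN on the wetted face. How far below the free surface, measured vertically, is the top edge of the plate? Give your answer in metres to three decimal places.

γ = 0.828 × 9.81 = 8.12268 kN/m³.
A = 2.8 × 3.77 = 10.556 m².
From F = γ·h_c·A, the centroid depth is h_c = 736/(8.12268 × 10.556) = 8.58379 m.
The centroid lies 3.77/2 = 1.885 m below the top edge, so the top edge sits at h_top = 8.58379 − 1.885 = 6.69879 m below the surface.

d_top ≈ 6.699 m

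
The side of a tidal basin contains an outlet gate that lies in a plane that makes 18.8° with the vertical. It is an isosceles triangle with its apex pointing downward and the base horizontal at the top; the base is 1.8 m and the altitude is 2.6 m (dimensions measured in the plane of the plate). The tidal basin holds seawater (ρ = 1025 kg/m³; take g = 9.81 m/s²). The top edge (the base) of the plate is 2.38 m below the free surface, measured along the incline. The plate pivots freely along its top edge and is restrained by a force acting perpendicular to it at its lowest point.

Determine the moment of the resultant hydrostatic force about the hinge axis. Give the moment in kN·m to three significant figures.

γ = ρg = 1025 × 9.81 / 1000 = 10.05525 kN/m³.
The plate makes 18.8° with the vertical, i.e. θ = 90° − 18.8° = 71.2° to the horizontal. Measuring y along the incline from the free-surface line, vertical depth h = y·sinθ with sinθ = 0.946649.
With the apex down, the centroid sits h/3 = 2.6/3 = 0.866667 m below the base (the top edge), so y_c = 2.38 + 0.866667 = 3.24667 m and h_c = 3.24667 × 0.946649 = 3.07346 m.
A = ½ × 1.8 × 2.6 = 2.34 m².
Resultant F = γ·h_c·A = 10.05525 × 3.07346 × 2.34 = 72.3163 kN.
I_c = b·h³/36 = 1.8 × 2.6³/36 = 0.8788 m⁴.
Centre of pressure: y_p = y_c + I_c/(y_c·A) = 3.24667 + 0.8788/(3.24667 × 2.34) = 3.24667 + 0.115674 = 3.36234 m along the plane.
The resultant acts 0.866667 + 0.115674 = 0.982341 m (along the plate) below the hinge at the top edge, so the moment about the hinge is M = F × 0.982341 = 72.3163 × 0.982341 = 71.0393 kN·m.

M ≈ 71.0 kN·m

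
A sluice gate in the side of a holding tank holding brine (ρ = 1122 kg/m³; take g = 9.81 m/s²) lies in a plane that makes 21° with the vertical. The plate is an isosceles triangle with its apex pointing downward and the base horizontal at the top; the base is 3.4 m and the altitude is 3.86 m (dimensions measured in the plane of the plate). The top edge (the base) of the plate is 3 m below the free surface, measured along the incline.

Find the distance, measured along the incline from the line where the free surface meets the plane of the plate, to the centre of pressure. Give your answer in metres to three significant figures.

y_p = 4.48 m

γ = ρg = 1122 × 9.81 / 1000 = 11.00682 kN/m³.
The plate makes 21° with the vertical, i.e. θ = 90° − 21° = 69° to the horizontal. Measuring y along the incline from the free-surface line, vertical depth h = y·sinθ with sinθ = 0.933580.
With the apex down, the centroid sits h/3 = 3.86/3 = 1.28667 m below the base (the top edge), so y_c = 3 + 1.28667 = 4.28667 m and h_c = 4.28667 × 0.933580 = 4.00195 m.
A = ½ × 3.4 × 3.86 = 6.562 m².
Resultant F = γ·h_c·A = 11.00682 × 4.00195 × 6.562 = 289.048 kN.
I_c = b·h³/36 = 3.4 × 3.86³/36 = 5.43173 m⁴.
Centre of pressure: y_p = y_c + I_c/(y_c·A) = 4.28667 + 5.43173/(4.28667 × 6.562) = 4.28667 + 0.1931 = 4.47977 m along the plane.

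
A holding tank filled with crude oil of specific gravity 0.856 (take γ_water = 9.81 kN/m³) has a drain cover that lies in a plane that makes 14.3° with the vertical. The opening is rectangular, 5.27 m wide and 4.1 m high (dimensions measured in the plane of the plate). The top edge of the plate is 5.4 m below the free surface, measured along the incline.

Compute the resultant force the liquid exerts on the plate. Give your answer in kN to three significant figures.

γ = 0.856 × 9.81 = 8.39736 kN/m³.
The plate makes 14.3° with the vertical, i.e. θ = 90° − 14.3° = 75.7° to the horizontal. Measuring y along the incline from the free-surface line, vertical depth h = y·sinθ with sinθ = 0.969016.
The centroid lies 4.1/2 = 2.05 m below the top edge, so y_c = 5.4 + 2.05 = 7.45 m and h_c = 7.45 × 0.969016 = 7.21917 m.
A = 5.27 × 4.1 = 21.607 m².
Resultant F = γ·h_c·A = 8.39736 × 7.21917 × 21.607 = 1309.86 kN.

F ≈ 1310 kN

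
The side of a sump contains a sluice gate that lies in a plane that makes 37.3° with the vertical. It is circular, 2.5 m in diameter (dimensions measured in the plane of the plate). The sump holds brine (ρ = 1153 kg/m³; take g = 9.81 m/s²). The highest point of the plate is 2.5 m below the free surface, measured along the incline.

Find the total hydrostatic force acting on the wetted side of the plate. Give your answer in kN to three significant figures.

γ = ρg = 1153 × 9.81 / 1000 = 11.31093 kN/m³.
The plate makes 37.3° with the vertical, i.e. θ = 90° − 37.3° = 52.7° to the horizontal. Measuring y along the incline from the free-surface line, vertical depth h = y·sinθ with sinθ = 0.795473.
The centroid is at the centre, 1.25 m below the top of the plate, so y_c = 2.5 + 1.25 = 3.75 m and h_c = 3.75 × 0.795473 = 2.98302 m.
A = π(1.25)² = 4.90874 m².
Resultant F = γ·h_c·A = 11.31093 × 2.98302 × 4.90874 = 165.624 kN.

F ≈ 166 kN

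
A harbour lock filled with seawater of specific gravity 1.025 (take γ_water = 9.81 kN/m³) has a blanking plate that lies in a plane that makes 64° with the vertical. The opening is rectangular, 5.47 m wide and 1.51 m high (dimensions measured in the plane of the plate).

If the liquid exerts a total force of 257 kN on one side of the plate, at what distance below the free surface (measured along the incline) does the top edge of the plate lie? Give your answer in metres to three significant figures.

y_top ≈ 6.30 m

γ = 1.025 × 9.81 = 10.05525 kN/m³.
A = 5.47 × 1.51 = 8.2597 m².
From F = γ·h_c·A, the centroid depth is h_c = 257/(10.05525 × 8.2597) = 3.0944 m.
The plate makes 64° with the vertical, i.e. θ = 90° − 64° = 26° to the horizontal. Measuring y along the incline from the free-surface line, vertical depth h = y·sinθ with sinθ = 0.438371.
Along the incline, y_c = h_c/sinθ = 3.0944/0.438371 = 7.05886 m.
The centroid lies 1.51/2 = 0.755 m below the top edge, so the top edge sits at y_top = 7.05886 − 0.755 = 6.30386 m along the incline.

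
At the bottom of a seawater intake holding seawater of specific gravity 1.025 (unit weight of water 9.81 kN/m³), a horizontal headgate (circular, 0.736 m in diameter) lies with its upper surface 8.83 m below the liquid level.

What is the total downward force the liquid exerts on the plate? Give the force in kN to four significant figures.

F ≈ 37.77 kN

γ = 1.025 × 9.81 = 10.05525 kN/m³.
The plate is horizontal, so pressure is uniform at p = γ·h = 10.05525 × 8.83 = 88.7879 kN/m².
A = π(0.368)² = 0.425447 m².
F = p·A = 88.7879 × 0.425447 = 37.7745 kN.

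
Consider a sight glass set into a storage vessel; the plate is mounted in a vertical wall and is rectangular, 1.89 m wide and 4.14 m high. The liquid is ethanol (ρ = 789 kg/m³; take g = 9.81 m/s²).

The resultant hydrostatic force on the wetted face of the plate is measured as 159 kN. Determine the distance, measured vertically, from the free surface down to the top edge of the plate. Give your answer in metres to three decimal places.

d_top ≈ 0.555 m

γ = ρg = 789 × 9.81 / 1000 = 7.74009 kN/m³.
A = 1.89 × 4.14 = 7.8246 m².
From F = γ·h_c·A, the centroid depth is h_c = 159/(7.74009 × 7.8246) = 2.62536 m.
The centroid lies 4.14/2 = 2.07 m below the top edge, so the top edge sits at h_top = 2.62536 − 2.07 = 0.55536 m below the surface.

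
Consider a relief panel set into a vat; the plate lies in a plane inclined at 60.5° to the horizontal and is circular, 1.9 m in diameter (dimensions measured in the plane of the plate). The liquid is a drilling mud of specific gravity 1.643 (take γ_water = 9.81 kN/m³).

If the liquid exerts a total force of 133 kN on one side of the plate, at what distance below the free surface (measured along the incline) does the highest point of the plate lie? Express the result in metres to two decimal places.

γ = 1.643 × 9.81 = 16.11783 kN/m³.
A = π(0.95)² = 2.83529 m².
From F = γ·h_c·A, the centroid depth is h_c = 133/(16.11783 × 2.83529) = 2.91037 m.
Let θ = 60.5° be the plate's angle to the horizontal; measure y along the incline from where the plane meets the free surface. Vertical depth h = y·sinθ with sinθ = 0.870356.
Along the incline, y_c = h_c/sinθ = 2.91037/0.870356 = 3.34388 m.
The centroid is at the centre, 0.95 m below the top of the plate, so the highest point sits at y_top = 3.34388 − 0.95 = 2.39388 m along the incline.

y_top ≈ 2.39 m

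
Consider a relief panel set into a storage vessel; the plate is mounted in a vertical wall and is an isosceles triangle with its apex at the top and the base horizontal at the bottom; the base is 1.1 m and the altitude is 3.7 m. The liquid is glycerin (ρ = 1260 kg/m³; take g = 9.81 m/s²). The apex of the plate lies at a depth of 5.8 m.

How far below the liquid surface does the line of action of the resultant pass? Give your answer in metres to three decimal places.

γ = ρg = 1260 × 9.81 / 1000 = 12.3606 kN/m³.
With the apex up, the centroid sits 2h/3 = 2 × 3.7/3 = 2.46667 m below the apex, so the centroid depth is h_c = 5.8 + 2.46667 = 8.26667 m.
A = ½ × 1.1 × 3.7 = 2.035 m².
Resultant F = γ·h_c·A = 12.3606 × 8.26667 × 2.035 = 207.938 kN.
I_c = b·h³/36 = 1.1 × 3.7³/36 = 1.54773 m⁴.
Centre of pressure: y_p = y_c + I_c/(y_c·A) = 8.26667 + 1.54773/(8.26667 × 2.035) = 8.26667 + 0.0920026 = 8.35867 m along the plane.

h_p = 8.359 m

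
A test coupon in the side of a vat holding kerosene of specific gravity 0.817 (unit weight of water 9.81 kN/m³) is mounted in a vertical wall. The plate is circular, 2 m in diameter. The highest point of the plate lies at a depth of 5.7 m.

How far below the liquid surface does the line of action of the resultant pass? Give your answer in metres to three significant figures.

γ = 0.817 × 9.81 = 8.01477 kN/m³.
The centroid is at the centre, 1 m below the top of the plate, so the centroid depth is h_c = 5.7 + 1 = 6.7 m.
A = π(1)² = 3.14159 m².
Resultant F = γ·h_c·A = 8.01477 × 6.7 × 3.14159 = 168.7 kN.
I_c = πr⁴/4 = π × 1⁴/4 = 0.785398 m⁴.
Centre of pressure: y_p = y_c + I_c/(y_c·A) = 6.7 + 0.785398/(6.7 × 3.14159) = 6.7 + 0.0373135 = 6.73731 m along the plane.

h_p = 6.74 m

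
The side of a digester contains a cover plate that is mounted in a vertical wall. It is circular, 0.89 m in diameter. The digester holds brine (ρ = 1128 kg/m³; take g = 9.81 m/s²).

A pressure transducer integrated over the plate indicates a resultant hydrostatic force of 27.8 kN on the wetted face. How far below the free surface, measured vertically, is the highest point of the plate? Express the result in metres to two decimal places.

γ = ρg = 1128 × 9.81 / 1000 = 11.06568 kN/m³.
A = π(0.445)² = 0.622114 m².
From F = γ·h_c·A, the centroid depth is h_c = 27.8/(11.06568 × 0.622114) = 4.03828 m.
The centroid is at the centre, 0.445 m below the top of the plate, so the highest point sits at h_top = 4.03828 − 0.445 = 3.59328 m below the surface.

d_top ≈ 3.59 m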